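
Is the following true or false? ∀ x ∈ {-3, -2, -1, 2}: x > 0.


Evaluate the predicate on each element: -3:F, -2:F, -1:F, 2:T.
Counterexample x = -3 fails the predicate.

F


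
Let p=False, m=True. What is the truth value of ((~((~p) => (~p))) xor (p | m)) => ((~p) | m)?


Substitute p=False, m=True:
~p = True
~p = True
(~p) => (~p) = True => True = True
~((~p) => (~p)) = False
p | m = False | True = True
(~((~p) => (~p))) xor (p | m) = False xor True = True
~p = True
(~p) | m = True | True = True
((~((~p) => (~p))) xor (p | m)) => ((~p) | m) = True => True = True

True


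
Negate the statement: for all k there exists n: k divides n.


Negation flips each quantifier (∀↔∃) and negates the inner predicate.
¬(for all k there exists n: φ) = there exists k for all n: ¬φ.

there exists k for all n: NOT(k divides n)


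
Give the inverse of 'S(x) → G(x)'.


The inverse of (P → Q) is (¬P → ¬Q). It is equivalent to the converse, not to the original.
Here P = 'S(x)' and Q = 'G(x)'.

If not (S(x)), then not (G(x)).


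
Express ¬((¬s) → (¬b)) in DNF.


Step 1: Rewrite implication then negate: ¬(¬(¬s) ∨ (¬b)) = (¬s) ∧ ¬(¬b).
Step 2: Eliminate any double negations (¬¬X = X).

(¬s) ∧ b


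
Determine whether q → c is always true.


Build the truth table over {c, q}:
c | q | φ
---------
F | F | T
T | F | T
F | T | F
T | T | T
Counterexample at row 3: with c=F, q=T, the formula is F.

No, it is not a tautology.


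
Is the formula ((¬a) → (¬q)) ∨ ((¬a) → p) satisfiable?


Search for a satisfying assignment over {a, p, q}.
Try a=F, p=F, q=F: the formula evaluates to T.
A satisfying assignment exists.

Satisfiable.


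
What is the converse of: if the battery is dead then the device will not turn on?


The converse of (P → Q) is (Q → P). It is not in general equivalent to the original.
Here P = 'the battery is dead' and Q = 'the device will not turn on'.

If the device will not turn on, then the battery is dead.


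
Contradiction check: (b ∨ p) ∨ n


Truth table over {b, n, p}:
b | n | p | φ
-------------
F | F | F | F
T | F | F | T
F | T | F | T
T | T | F | T
F | F | T | T
T | F | T | T
F | T | T | T
T | T | T | T
Satisfying assignment at row 2: b=T, n=F, p=F gives T.

No, it is not a contradiction.


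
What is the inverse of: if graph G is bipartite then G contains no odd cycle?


The inverse of (P → Q) is (¬P → ¬Q). It is equivalent to the converse, not to the original.
Here P = 'graph G is bipartite' and Q = 'G contains no odd cycle'.

If not (graph G is bipartite), then not (G contains no odd cycle).


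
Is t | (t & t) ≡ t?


Compare truth tables:
t | φ | ψ
---------
False | False | False
True | True | True
The columns φ and ψ agree on every row.

Yes, they are logically equivalent.


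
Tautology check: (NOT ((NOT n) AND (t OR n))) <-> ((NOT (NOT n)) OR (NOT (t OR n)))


Build the truth table over {n, t}:
n | t | φ
---------
F | F | T
T | F | T
F | T | T
T | T | T
Every row evaluates to true.

Yes, it is a tautology.


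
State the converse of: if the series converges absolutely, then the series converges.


The converse of (P → Q) is (Q → P). It is not in general equivalent to the original.
Here P = 'the series converges absolutely' and Q = 'the series converges'.

If the series converges, then the series converges absolutely.


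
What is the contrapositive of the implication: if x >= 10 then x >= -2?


The contrapositive of (P → Q) is (¬Q → ¬P); it is logically equivalent to the original.
Here P = 'x >= 10' and Q = 'x >= -2'.

If not (x >= -2), then not (x >= 10).


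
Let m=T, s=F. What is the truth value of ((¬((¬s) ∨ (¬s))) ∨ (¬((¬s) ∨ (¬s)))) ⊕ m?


Substitute m=T, s=F:
¬s = T
¬s = T
(¬s) ∨ (¬s) = T ∨ T = T
¬((¬s) ∨ (¬s)) = F
¬s = T
¬s = T
(¬s) ∨ (¬s) = T ∨ T = T
¬((¬s) ∨ (¬s)) = F
(¬((¬s) ∨ (¬s))) ∨ (¬((¬s) ∨ (¬s))) = F ∨ F = F
((¬((¬s) ∨ (¬s))) ∨ (¬((¬s) ∨ (¬s)))) ⊕ m = F ⊕ T = T

T


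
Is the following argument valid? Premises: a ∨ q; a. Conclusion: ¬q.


This is affirming a disjunct (fallacy). There exist truth assignments where the premises are all true but the conclusion is false.

Invalid.


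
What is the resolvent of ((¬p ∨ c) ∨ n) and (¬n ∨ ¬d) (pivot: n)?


The clauses contain complementary literals n and ¬n.
Resolution eliminates this pair and disjoins the remaining literals (merging duplicates).

((c ∨ ¬p) ∨ ¬d)


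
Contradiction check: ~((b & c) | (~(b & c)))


Truth table over {b, c}:
b | c | φ
---------
False | False | False
True | False | False
False | True | False
True | True | False
Every row is false.

Yes, it is a contradiction.


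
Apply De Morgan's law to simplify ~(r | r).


De Morgan: the negation of a disjunction is the conjunction of the negations.
Distribute ~ across |, flipping it to &, and negate each literal.

(~r) & (~r)


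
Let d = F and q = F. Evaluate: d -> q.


Implication is false only when antecedent is true and consequent is false.
Substitute: d=F, q=F.
F -> F evaluates to T.

T


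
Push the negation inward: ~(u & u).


De Morgan: the negation of a conjunction is the disjunction of the negations.
Distribute ~ across &, flipping it to |, and negate each literal.

(~u) | (~u)


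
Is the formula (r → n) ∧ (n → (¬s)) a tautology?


Build the truth table over {n, r, s}:
n | r | s | φ
-------------
F | F | F | T
T | F | F | T
F | T | F | F
T | T | F | T
F | F | T | T
T | F | T | F
F | T | T | F
T | T | T | F
Counterexample at row 3: with n=F, r=T, s=F, the formula is F.

No, it is not a tautology.


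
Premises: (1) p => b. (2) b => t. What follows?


Hypothetical syllogism: from (P → Q) and (Q → R), infer (P → R).
Chain the two implications through the shared middle term 'b'.

p => t


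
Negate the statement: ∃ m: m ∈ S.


¬(∀ x: φ) = ∃ x: ¬φ, and ¬(∃ x: φ) = ∀ x: ¬φ.
Apply to the existential statement.

∀ m: ¬(m ∈ S)


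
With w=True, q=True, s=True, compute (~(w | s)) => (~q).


Substitute w=True, q=True, s=True:
w | s = True | True = True
~(w | s) = False
~q = False
(~(w | s)) => (~q) = False => False = True

True


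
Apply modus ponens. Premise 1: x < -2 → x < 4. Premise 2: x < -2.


Modus ponens: from (P → Q) and P, infer Q.
P = 'x < -2' is asserted, and P → Q holds, so Q follows.

x < 4.


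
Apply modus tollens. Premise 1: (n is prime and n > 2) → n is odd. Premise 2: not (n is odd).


Modus tollens: from (P → Q) and ¬Q, infer ¬P.
Q = 'n is odd' is denied; since P → Q, P must also fail.

Not ((n is prime and n > 2)).


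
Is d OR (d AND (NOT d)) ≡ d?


Compare truth tables:
d | φ | ψ
---------
F | F | F
T | T | T
The columns φ and ψ agree on every row.

Yes, they are logically equivalent.


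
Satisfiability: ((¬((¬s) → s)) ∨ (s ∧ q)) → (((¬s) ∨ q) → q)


Search for a satisfying assignment over {q, s}.
Try q=T, s=F: the formula evaluates to T.
A satisfying assignment exists.

Satisfiable.


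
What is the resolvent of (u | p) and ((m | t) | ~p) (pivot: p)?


The clauses contain complementary literals p and ~p.
Resolution eliminates this pair and disjoins the remaining literals (merging duplicates).

((u | t) | m)


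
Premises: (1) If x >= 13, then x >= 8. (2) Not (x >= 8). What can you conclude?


Modus tollens: from (P → Q) and ¬Q, infer ¬P.
Q = 'x >= 8' is denied; since P → Q, P must also fail.

Not (x >= 13).


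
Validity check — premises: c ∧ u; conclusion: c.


This matches the form of conjunction elimination: the conclusion follows in every model of the premises.

Valid.


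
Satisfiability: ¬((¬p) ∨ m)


Search for a satisfying assignment over {m, p}.
Try m=F, p=T: the formula evaluates to T.
A satisfying assignment exists.

Satisfiable.


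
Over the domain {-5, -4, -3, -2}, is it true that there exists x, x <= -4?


Evaluate the predicate on each element: -5:T, -4:T, -3:F, -2:F.
Witness x = -5 satisfies the predicate.

T


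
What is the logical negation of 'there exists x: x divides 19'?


¬(for all x: φ) = there exists x: ¬φ, and ¬(there exists x: φ) = for all x: ¬φ.
Apply to the existential statement.

for all x: NOT(x divides 19)


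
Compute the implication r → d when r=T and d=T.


Implication is false only when antecedent is true and consequent is false.
Substitute: r=T, d=T.
T → T evaluates to T.

T


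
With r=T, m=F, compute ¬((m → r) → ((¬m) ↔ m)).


Substitute r=T, m=F:
m → r = F → T = T
¬m = T
(¬m) ↔ m = T ↔ F = F
(m → r) → ((¬m) ↔ m) = T → F = F
¬((m → r) → ((¬m) ↔ m)) = T

T


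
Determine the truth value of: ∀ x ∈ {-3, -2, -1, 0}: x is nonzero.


Evaluate the predicate on each element: -3:T, -2:T, -1:T, 0:F.
Counterexample x = 0 fails the predicate.

F


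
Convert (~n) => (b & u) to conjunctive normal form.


Step 1: Rewrite (¬n) → (b ∧ u) as ¬(¬n) ∨ (b ∧ u).
Step 2: Distribute ∨ over ∧.
Step 3: Eliminate any double negations (¬¬X = X).

(n | b) & (n | u)


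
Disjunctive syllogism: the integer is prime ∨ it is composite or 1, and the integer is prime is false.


Disjunctive syllogism: from (P ∨ Q) and ¬P, infer Q.
One disjunct, 'the integer is prime', is ruled out; the other must hold.

it is composite or 1


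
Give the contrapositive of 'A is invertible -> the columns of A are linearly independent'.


The contrapositive of (P → Q) is (¬Q → ¬P); it is logically equivalent to the original.
Here P = 'A is invertible' and Q = 'the columns of A are linearly independent'.

If not (the columns of A are linearly independent), then not (A is invertible).


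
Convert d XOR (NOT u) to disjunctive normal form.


Step 1: d ⊕ (¬u) is true exactly when they disagree: (d ∧ ¬(¬u)) ∨ (¬d ∧ (¬u)).
Step 2: Eliminate any double negations (¬¬X = X).

(d AND u) OR ((NOT d) AND (NOT u))


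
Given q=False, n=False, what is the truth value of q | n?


Disjunction is false only when both operands are false.
Substitute: q=False, n=False.
False | False evaluates to False.

False


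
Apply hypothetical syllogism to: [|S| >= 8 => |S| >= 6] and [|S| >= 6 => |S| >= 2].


Hypothetical syllogism: from (P → Q) and (Q → R), infer (P → R).
Chain the two implications through the shared middle term '|S| >= 6'.

|S| >= 8 => |S| >= 2


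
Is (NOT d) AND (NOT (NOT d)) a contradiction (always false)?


Truth table over {d}:
d | φ
-----
F | F
T | F
Every row is false.

Yes, it is a contradiction.


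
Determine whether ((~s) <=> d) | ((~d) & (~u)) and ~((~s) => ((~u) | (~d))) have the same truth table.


Compare truth tables:
d | s | u | φ | ψ
-----------------
False | False | False | True | False
True | False | False | True | False
False | True | False | True | False
True | True | False | False | False
False | False | True | False | False
True | False | True | True | True
False | True | True | True | False
True | True | True | False | False
They differ at row 1 (d=False, s=False, u=False): φ=True but ψ=False.

No, they are not logically equivalent.


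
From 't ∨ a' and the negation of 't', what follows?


Disjunctive syllogism: from (P ∨ Q) and ¬P, infer Q.
One disjunct, 't', is ruled out; the other must hold.

a


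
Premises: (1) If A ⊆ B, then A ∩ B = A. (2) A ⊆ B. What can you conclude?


Modus ponens: from (P → Q) and P, infer Q.
P = 'A ⊆ B' is asserted, and P → Q holds, so Q follows.

A ∩ B = A.


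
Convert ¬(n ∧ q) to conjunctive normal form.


Step 1: Apply De Morgan: ¬(n ∧ q) = ¬n ∨ ¬q.

(¬n) ∨ (¬q)


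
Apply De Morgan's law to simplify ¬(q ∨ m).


De Morgan: the negation of a disjunction is the conjunction of the negations.
Distribute ¬ across ∨, flipping it to ∧, and negate each literal.

(¬q) ∧ (¬m)


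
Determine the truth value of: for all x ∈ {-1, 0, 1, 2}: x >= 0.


Evaluate the predicate on each element: -1:F, 0:T, 1:T, 2:T.
Counterexample x = -1 fails the predicate.

F


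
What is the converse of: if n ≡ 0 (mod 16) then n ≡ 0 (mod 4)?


The converse of (P → Q) is (Q → P). It is not in general equivalent to the original.
Here P = 'n ≡ 0 (mod 16)' and Q = 'n ≡ 0 (mod 4)'.

If n ≡ 0 (mod 4), then n ≡ 0 (mod 16).


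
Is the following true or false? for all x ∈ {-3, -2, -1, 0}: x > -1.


Evaluate the predicate on each element: -3:F, -2:F, -1:F, 0:T.
Counterexample x = -3 fails the predicate.

F


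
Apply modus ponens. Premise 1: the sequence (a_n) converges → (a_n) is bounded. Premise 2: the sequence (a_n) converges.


Modus ponens: from (P → Q) and P, infer Q.
P = 'the sequence (a_n) converges' is asserted, and P → Q holds, so Q follows.

(a_n) is bounded.


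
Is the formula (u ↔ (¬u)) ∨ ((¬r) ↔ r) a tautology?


Build the truth table over {r, u}:
r | u | φ
---------
F | F | F
T | F | F
F | T | F
T | T | F
Counterexample at row 1: with r=F, u=F, the formula is F.

No, it is not a tautology.


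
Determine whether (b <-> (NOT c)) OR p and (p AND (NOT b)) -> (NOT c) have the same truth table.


Compare truth tables:
b | c | p | φ | ψ
-----------------
F | F | F | F | T
T | F | F | T | T
F | T | F | T | T
T | T | F | F | T
F | F | T | T | T
T | F | T | T | T
F | T | T | T | F
T | T | T | T | T
They differ at row 1 (b=F, c=F, p=F): φ=F but ψ=T.

No, they are not logically equivalent.


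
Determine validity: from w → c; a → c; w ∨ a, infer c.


This matches the form of proof by cases: the conclusion follows in every model of the premises.

Valid.


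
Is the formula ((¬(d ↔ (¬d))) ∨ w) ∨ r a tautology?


Build the truth table over {d, r, w}:
d | r | w | φ
-------------
F | F | F | T
T | F | F | T
F | T | F | T
T | T | F | T
F | F | T | T
T | F | T | T
F | T | T | T
T | T | T | T
Every row evaluates to true.

Yes, it is a tautology.


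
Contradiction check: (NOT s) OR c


Truth table over {c, s}:
c | s | φ
---------
F | F | T
T | F | T
F | T | F
T | T | T
Satisfying assignment at row 1: c=F, s=F gives T.

No, it is not a contradiction.


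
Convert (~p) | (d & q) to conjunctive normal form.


Step 1: Distribute ∨ over ∧: (¬p) ∨ (d ∧ q) = ((¬p) ∨ d) ∧ ((¬p) ∨ q).

((~p) | d) & ((~p) | q)


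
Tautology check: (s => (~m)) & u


Build the truth table over {m, s, u}:
m | s | u | φ
-------------
False | False | False | False
True | False | False | False
False | True | False | False
True | True | False | False
False | False | True | True
True | False | True | True
False | True | True | True
True | True | True | False
Counterexample at row 1: with m=False, s=False, u=False, the formula is False.

No, it is not a tautology.


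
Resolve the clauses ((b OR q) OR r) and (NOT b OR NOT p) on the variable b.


The clauses contain complementary literals b and NOTb.
Resolution eliminates this pair and disjoins the remaining literals (merging duplicates).

((q OR r) OR NOT p)


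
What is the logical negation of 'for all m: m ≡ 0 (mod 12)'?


¬(for all x: φ) = there exists x: ¬φ, and ¬(there exists x: φ) = for all x: ¬φ.
Apply to the universal statement.

there exists m: NOT(m ≡ 0 (mod 12))


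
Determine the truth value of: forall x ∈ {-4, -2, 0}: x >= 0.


Evaluate the predicate on each element: -4:False, -2:False, 0:True.
Counterexample x = -4 fails the predicate.

False


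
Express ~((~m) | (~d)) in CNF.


Step 1: Apply De Morgan: ¬((¬m) ∨ (¬d)) = ¬(¬m) ∧ ¬(¬d).
Step 2: Eliminate any double negations (¬¬X = X).

m & d


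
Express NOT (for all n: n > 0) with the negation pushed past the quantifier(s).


¬(for all x: φ) = there exists x: ¬φ, and ¬(there exists x: φ) = for all x: ¬φ.
Apply to the universal statement.

there exists n: NOT(n > 0)


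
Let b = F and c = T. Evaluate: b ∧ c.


Conjunction is true only when both operands are true.
Substitute: b=F, c=T.
F ∧ T evaluates to F.

F


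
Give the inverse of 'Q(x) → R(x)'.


The inverse of (P → Q) is (¬P → ¬Q). It is equivalent to the converse, not to the original.
Here P = 'Q(x)' and Q = 'R(x)'.

If not (Q(x)), then not (R(x)).


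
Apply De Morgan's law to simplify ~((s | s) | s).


De Morgan: the negation of a disjunction is the conjunction of the negations.
Distribute ~ across |, flipping it to &, and negate each literal.

((~s) & (~s)) & (~s)


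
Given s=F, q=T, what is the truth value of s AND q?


Conjunction is true only when both operands are true.
Substitute: s=F, q=T.
F AND T evaluates to F.

F


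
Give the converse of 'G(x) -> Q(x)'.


The converse of (P → Q) is (Q → P). It is not in general equivalent to the original.
Here P = 'G(x)' and Q = 'Q(x)'.

If Q(x), then G(x).


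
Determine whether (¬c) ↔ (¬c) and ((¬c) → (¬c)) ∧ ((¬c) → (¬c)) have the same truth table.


Compare truth tables:
c | φ | ψ
---------
F | T | T
T | T | T
The columns φ and ψ agree on every row.

Yes, they are logically equivalent.


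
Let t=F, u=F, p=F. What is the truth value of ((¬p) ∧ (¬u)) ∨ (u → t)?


Substitute t=F, u=F, p=F:
¬p = T
¬u = T
(¬p) ∧ (¬u) = T ∧ T = T
u → t = F → F = T
((¬p) ∧ (¬u)) ∨ (u → t) = T ∨ T = T

T


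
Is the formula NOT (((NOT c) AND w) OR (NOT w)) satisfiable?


Search for a satisfying assignment over {c, w}.
Try c=T, w=T: the formula evaluates to T.
A satisfying assignment exists.

Satisfiable.


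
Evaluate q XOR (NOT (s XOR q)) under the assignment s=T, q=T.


Substitute s=T, q=T:
s XOR q = T XOR T = F
NOT (s XOR q) = T
q XOR (NOT (s XOR q)) = T XOR T = F

F


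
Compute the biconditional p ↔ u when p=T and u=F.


Biconditional is true when both operands have the same truth value.
Substitute: p=T, u=F.
T ↔ F evaluates to F.

F


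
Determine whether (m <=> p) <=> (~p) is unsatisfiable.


Truth table over {m, p}:
m | p | φ
---------
False | False | True
True | False | False
False | True | True
True | True | False
Satisfying assignment at row 1: m=False, p=False gives True.

No, it is not a contradiction.


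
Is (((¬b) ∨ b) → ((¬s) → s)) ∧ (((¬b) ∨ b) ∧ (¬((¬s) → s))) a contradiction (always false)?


Truth table over {b, s}:
b | s | φ
---------
F | F | F
T | F | F
F | T | F
T | T | F
Every row is false.

Yes, it is a contradiction.


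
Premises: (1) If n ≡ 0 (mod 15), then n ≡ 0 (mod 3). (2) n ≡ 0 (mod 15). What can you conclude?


Modus ponens: from (P → Q) and P, infer Q.
P = 'n ≡ 0 (mod 15)' is asserted, and P → Q holds, so Q follows.

n ≡ 0 (mod 3).


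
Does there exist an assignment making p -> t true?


Search for a satisfying assignment over {p, t}.
Try p=F, t=F: the formula evaluates to T.
A satisfying assignment exists.

Satisfiable.


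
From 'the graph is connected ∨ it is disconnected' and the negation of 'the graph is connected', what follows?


Disjunctive syllogism: from (P ∨ Q) and ¬P, infer Q.
One disjunct, 'the graph is connected', is ruled out; the other must hold.

it is disconnected


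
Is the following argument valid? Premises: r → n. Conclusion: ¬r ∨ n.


This matches the form of material implication: the conclusion follows in every model of the premises.

Valid.


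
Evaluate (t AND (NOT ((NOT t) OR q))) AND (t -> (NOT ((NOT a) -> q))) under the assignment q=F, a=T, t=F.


Substitute q=F, a=T, t=F:
NOT t = T
(NOT t) OR q = T OR F = T
NOT ((NOT t) OR q) = F
t AND (NOT ((NOT t) OR q)) = F AND F = F
NOT a = F
(NOT a) -> q = F -> F = T
NOT ((NOT a) -> q) = F
t -> (NOT ((NOT a) -> q)) = F -> F = T
(t AND (NOT ((NOT t) OR q))) AND (t -> (NOT ((NOT a) -> q))) = F AND T = F

F


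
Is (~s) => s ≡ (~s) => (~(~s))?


Compare truth tables:
s | φ | ψ
---------
False | False | False
True | True | True
The columns φ and ψ agree on every row.

Yes, they are logically equivalent.


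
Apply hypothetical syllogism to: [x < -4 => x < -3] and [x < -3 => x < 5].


Hypothetical syllogism: from (P → Q) and (Q → R), infer (P → R).
Chain the two implications through the shared middle term 'x < -3'.

x < -4 => x < 5


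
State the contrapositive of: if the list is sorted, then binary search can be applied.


The contrapositive of (P → Q) is (¬Q → ¬P); it is logically equivalent to the original.
Here P = 'the list is sorted' and Q = 'binary search can be applied'.

If not (binary search can be applied), then not (the list is sorted).


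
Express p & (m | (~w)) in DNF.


Step 1: Distribute ∧ over ∨: p ∧ (m ∨ (¬w)) = (p ∧ m) ∨ (p ∧ (¬w)).

(p & m) | (p & (~w))


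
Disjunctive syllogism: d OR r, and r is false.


Disjunctive syllogism: from (P ∨ Q) and ¬P, infer Q.
One disjunct, 'r', is ruled out; the other must hold.

d


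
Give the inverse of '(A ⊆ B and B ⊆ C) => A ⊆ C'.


The inverse of (P → Q) is (¬P → ¬Q). It is equivalent to the converse, not to the original.
Here P = '(A ⊆ B and B ⊆ C)' and Q = 'A ⊆ C'.

If not ((A ⊆ B and B ⊆ C)), then not (A ⊆ C).


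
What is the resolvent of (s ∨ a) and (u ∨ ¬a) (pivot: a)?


The clauses contain complementary literals a and ¬a.
Resolution eliminates this pair and disjoins the remaining literals (merging duplicates).

(s ∨ u)


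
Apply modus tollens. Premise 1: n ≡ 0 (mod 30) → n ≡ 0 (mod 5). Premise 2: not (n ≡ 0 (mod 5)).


Modus tollens: from (P → Q) and ¬Q, infer ¬P.
Q = 'n ≡ 0 (mod 5)' is denied; since P → Q, P must also fail.

Not (n ≡ 0 (mod 30)).


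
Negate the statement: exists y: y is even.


¬(forall x: φ) = exists x: ¬φ, and ¬(exists x: φ) = forall x: ¬φ.
Apply to the existential statement.

forall y: ~(y is even)


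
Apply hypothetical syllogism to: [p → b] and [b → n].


Hypothetical syllogism: from (P → Q) and (Q → R), infer (P → R).
Chain the two implications through the shared middle term 'b'.

p → n


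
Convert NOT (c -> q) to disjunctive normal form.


Step 1: Rewrite implication then negate: ¬(¬c ∨ q) = c ∧ ¬q.

c AND (NOT q)


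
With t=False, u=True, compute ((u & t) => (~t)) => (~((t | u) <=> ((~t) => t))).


Substitute t=False, u=True:
u & t = True & False = False
~t = True
(u & t) => (~t) = False => True = True
t | u = False | True = True
~t = True
(~t) => t = True => False = False
(t | u) <=> ((~t) => t) = True <=> False = False
~((t | u) <=> ((~t) => t)) = True
((u & t) => (~t)) => (~((t | u) <=> ((~t) => t))) = True => True = True

True


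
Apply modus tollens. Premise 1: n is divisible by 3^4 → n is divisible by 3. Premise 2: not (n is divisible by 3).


Modus tollens: from (P → Q) and ¬Q, infer ¬P.
Q = 'n is divisible by 3' is denied; since P → Q, P must also fail.

Not (n is divisible by 3^4).


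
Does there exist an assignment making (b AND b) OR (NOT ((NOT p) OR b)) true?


Search for a satisfying assignment over {b, p}.
Try b=T, p=F: the formula evaluates to T.
A satisfying assignment exists.

Satisfiable.


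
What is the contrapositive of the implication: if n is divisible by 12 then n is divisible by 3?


The contrapositive of (P → Q) is (¬Q → ¬P); it is logically equivalent to the original.
Here P = 'n is divisible by 12' and Q = 'n is divisible by 3'.

If not (n is divisible by 3), then not (n is divisible by 12).


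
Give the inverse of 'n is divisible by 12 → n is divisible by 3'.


The inverse of (P → Q) is (¬P → ¬Q). It is equivalent to the converse, not to the original.
Here P = 'n is divisible by 12' and Q = 'n is divisible by 3'.

If not (n is divisible by 12), then not (n is divisible by 3).


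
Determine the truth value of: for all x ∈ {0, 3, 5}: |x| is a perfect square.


Evaluate the predicate on each element: 0:T, 3:F, 5:F.
Counterexample x = 3 fails the predicate.

F


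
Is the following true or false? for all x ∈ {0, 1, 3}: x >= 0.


Evaluate the predicate on each element: 0:T, 1:T, 3:T.
Every element satisfies the predicate.

T


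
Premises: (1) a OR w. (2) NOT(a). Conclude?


Disjunctive syllogism: from (P ∨ Q) and ¬P, infer Q.
One disjunct, 'a', is ruled out; the other must hold.

w


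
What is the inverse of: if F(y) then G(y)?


The inverse of (P → Q) is (¬P → ¬Q). It is equivalent to the converse, not to the original.
Here P = 'F(y)' and Q = 'G(y)'.

If not (F(y)), then not (G(y)).


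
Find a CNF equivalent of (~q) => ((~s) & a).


Step 1: Rewrite (¬q) → ((¬s) ∧ a) as ¬(¬q) ∨ ((¬s) ∧ a).
Step 2: Distribute ∨ over ∧.
Step 3: Eliminate any double negations (¬¬X = X).

(q | (~s)) & (q | a)


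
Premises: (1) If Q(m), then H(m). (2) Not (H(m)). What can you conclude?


Modus tollens: from (P → Q) and ¬Q, infer ¬P.
Q = 'H(m)' is denied; since P → Q, P must also fail.

Not (Q(m)).


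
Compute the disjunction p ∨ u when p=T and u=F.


Disjunction is false only when both operands are false.
Substitute: p=T, u=F.
T ∨ F evaluates to T.

T


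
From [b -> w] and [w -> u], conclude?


Hypothetical syllogism: from (P → Q) and (Q → R), infer (P → R).
Chain the two implications through the shared middle term 'w'.

b -> u


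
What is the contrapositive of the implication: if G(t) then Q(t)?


The contrapositive of (P → Q) is (¬Q → ¬P); it is logically equivalent to the original.
Here P = 'G(t)' and Q = 'Q(t)'.

If not (Q(t)), then not (G(t)).


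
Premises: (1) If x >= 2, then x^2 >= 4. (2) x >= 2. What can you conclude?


Modus ponens: from (P → Q) and P, infer Q.
P = 'x >= 2' is asserted, and P → Q holds, so Q follows.

x^2 >= 4.


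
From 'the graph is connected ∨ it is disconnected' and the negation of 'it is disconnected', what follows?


Disjunctive syllogism: from (P ∨ Q) and ¬P, infer Q.
One disjunct, 'it is disconnected', is ruled out; the other must hold.

the graph is connected


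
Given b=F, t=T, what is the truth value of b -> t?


Implication is false only when antecedent is true and consequent is false.
Substitute: b=F, t=T.
F -> T evaluates to T.

T


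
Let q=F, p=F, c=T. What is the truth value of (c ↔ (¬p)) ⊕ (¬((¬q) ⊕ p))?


Substitute q=F, p=F, c=T:
¬p = T
c ↔ (¬p) = T ↔ T = T
¬q = T
(¬q) ⊕ p = T ⊕ F = T
¬((¬q) ⊕ p) = F
(c ↔ (¬p)) ⊕ (¬((¬q) ⊕ p)) = T ⊕ F = T

T


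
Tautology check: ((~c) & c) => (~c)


Build the truth table over {c}:
c | φ
-----
False | True
True | True
Every row evaluates to true.

Yes, it is a tautology.


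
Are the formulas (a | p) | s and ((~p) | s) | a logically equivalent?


Compare truth tables:
a | p | s | φ | ψ
-----------------
False | False | False | False | True
True | False | False | True | True
False | True | False | True | False
True | True | False | True | True
False | False | True | True | True
True | False | True | True | True
False | True | True | True | True
True | True | True | True | True
They differ at row 1 (a=False, p=False, s=False): φ=False but ψ=True.

No, they are not logically equivalent.


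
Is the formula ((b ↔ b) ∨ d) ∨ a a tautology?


Build the truth table over {a, b, d}:
a | b | d | φ
-------------
F | F | F | T
T | F | F | T
F | T | F | T
T | T | F | T
F | F | T | T
T | F | T | T
F | T | T | T
T | T | T | T
Every row evaluates to true.

Yes, it is a tautology.


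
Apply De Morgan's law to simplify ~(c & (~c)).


De Morgan: the negation of a conjunction is the disjunction of the negations.
Distribute ~ across &, flipping it to |, and negate each literal.

(~c) | c


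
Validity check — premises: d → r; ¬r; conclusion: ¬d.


This matches the form of modus tollens: the conclusion follows in every model of the premises.

Valid.


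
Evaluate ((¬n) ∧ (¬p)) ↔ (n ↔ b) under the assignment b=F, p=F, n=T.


Substitute b=F, p=F, n=T:
¬n = F
¬p = T
(¬n) ∧ (¬p) = F ∧ T = F
n ↔ b = T ↔ F = F
((¬n) ∧ (¬p)) ↔ (n ↔ b) = F ↔ F = T

T


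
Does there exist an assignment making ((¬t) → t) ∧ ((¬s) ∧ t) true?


Search for a satisfying assignment over {s, t}.
Try s=F, t=T: the formula evaluates to T.
A satisfying assignment exists.

Satisfiable.


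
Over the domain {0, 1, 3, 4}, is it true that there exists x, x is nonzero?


Evaluate the predicate on each element: 0:F, 1:T, 3:T, 4:T.
Witness x = 1 satisfies the predicate.

T


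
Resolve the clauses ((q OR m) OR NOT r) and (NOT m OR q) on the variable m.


The clauses contain complementary literals m and NOTm.
Resolution eliminates this pair and disjoins the remaining literals (merging duplicates).

(q OR NOT r)


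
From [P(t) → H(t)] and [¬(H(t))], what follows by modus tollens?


Modus tollens: from (P → Q) and ¬Q, infer ¬P.
Q = 'H(t)' is denied; since P → Q, P must also fail.

Not (P(t)).


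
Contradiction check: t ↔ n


Truth table over {n, t}:
n | t | φ
---------
F | F | T
T | F | F
F | T | F
T | T | T
Satisfying assignment at row 1: n=F, t=F gives T.

No, it is not a contradiction.


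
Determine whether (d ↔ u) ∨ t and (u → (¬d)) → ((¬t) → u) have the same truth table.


Compare truth tables:
d | t | u | φ | ψ
-----------------
F | F | F | T | F
T | F | F | F | F
F | T | F | T | T
T | T | F | T | T
F | F | T | F | T
T | F | T | T | T
F | T | T | T | T
T | T | T | T | T
They differ at row 1 (d=F, t=F, u=F): φ=T but ψ=F.

No, they are not logically equivalent.


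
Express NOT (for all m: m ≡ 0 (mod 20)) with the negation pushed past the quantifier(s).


¬(for all x: φ) = there exists x: ¬φ, and ¬(there exists x: φ) = for all x: ¬φ.
Apply to the universal statement.

there exists m: NOT(m ≡ 0 (mod 20))


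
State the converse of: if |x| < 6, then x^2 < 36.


The converse of (P → Q) is (Q → P). It is not in general equivalent to the original.
Here P = '|x| < 6' and Q = 'x^2 < 36'.

If x^2 < 36, then |x| < 6.


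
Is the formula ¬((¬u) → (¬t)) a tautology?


Build the truth table over {t, u}:
t | u | φ
---------
F | F | F
T | F | T
F | T | F
T | T | F
Counterexample at row 1: with t=F, u=F, the formula is F.

No, it is not a tautology.


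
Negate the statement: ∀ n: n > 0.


¬(∀ x: φ) = ∃ x: ¬φ, and ¬(∃ x: φ) = ∀ x: ¬φ.
Apply to the universal statement.

∃ n: ¬(n > 0)


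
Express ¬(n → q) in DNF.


Step 1: Rewrite implication then negate: ¬(¬n ∨ q) = n ∧ ¬q.

n ∧ (¬q)


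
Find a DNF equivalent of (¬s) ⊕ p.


Step 1: (¬s) ⊕ p is true exactly when they disagree: ((¬s) ∧ ¬p) ∨ (¬(¬s) ∧ p).
Step 2: Eliminate any double negations (¬¬X = X).

((¬s) ∧ (¬p)) ∨ (s ∧ p)


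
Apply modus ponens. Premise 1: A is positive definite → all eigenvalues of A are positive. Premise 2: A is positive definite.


Modus ponens: from (P → Q) and P, infer Q.
P = 'A is positive definite' is asserted, and P → Q holds, so Q follows.

all eigenvalues of A are positive.


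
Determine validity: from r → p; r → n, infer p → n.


This is (no valid rule). There exist truth assignments where the premises are all true but the conclusion is false.

Invalid.


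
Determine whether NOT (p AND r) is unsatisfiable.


Truth table over {p, r}:
p | r | φ
---------
F | F | T
T | F | T
F | T | T
T | T | F
Satisfying assignment at row 1: p=F, r=F gives T.

No, it is not a contradiction.


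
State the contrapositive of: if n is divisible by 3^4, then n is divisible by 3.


The contrapositive of (P → Q) is (¬Q → ¬P); it is logically equivalent to the original.
Here P = 'n is divisible by 3^4' and Q = 'n is divisible by 3'.

If not (n is divisible by 3), then not (n is divisible by 3^4).


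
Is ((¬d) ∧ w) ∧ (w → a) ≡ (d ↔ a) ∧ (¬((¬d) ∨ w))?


Compare truth tables:
a | d | w | φ | ψ
-----------------
F | F | F | F | F
T | F | F | F | F
F | T | F | F | F
T | T | F | F | T
F | F | T | F | F
T | F | T | T | F
F | T | T | F | F
T | T | T | F | F
They differ at row 4 (a=T, d=T, w=F): φ=F but ψ=T.

No, they are not logically equivalent.


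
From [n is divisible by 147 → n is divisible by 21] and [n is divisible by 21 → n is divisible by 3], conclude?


Hypothetical syllogism: from (P → Q) and (Q → R), infer (P → R).
Chain the two implications through the shared middle term 'n is divisible by 21'.

n is divisible by 147 → n is divisible by 3


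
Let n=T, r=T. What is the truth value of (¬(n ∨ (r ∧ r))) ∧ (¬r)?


Substitute n=T, r=T:
r ∧ r = T ∧ T = T
n ∨ (r ∧ r) = T ∨ T = T
¬(n ∨ (r ∧ r)) = F
¬r = F
(¬(n ∨ (r ∧ r))) ∧ (¬r) = F ∧ F = F

F


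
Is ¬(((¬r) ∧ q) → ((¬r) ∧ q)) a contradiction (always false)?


Truth table over {q, r}:
q | r | φ
---------
F | F | F
T | F | F
F | T | F
T | T | F
Every row is false.

Yes, it is a contradiction.


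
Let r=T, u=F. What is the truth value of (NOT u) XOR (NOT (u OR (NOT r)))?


Substitute r=T, u=F:
NOT u = T
NOT r = F
u OR (NOT r) = F OR F = F
NOT (u OR (NOT r)) = T
(NOT u) XOR (NOT (u OR (NOT r))) = T XOR T = F

F


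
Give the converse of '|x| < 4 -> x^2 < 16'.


The converse of (P → Q) is (Q → P). It is not in general equivalent to the original.
Here P = '|x| < 4' and Q = 'x^2 < 16'.

If x^2 < 16, then |x| < 4.


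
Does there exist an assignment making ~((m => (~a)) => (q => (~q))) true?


Search for a satisfying assignment over {a, m, q}.
Try a=False, m=False, q=True: the formula evaluates to True.
A satisfying assignment exists.

Satisfiable.


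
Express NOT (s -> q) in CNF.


Step 1: Rewrite s → q as ¬s ∨ q.
Step 2: Negate: ¬(¬s ∨ q) = s ∧ ¬q (De Morgan + double negation).

s AND (NOT q)


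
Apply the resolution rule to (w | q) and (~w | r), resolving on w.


The clauses contain complementary literals w and ~w.
Resolution eliminates this pair and disjoins the remaining literals (merging duplicates).

(q | r)


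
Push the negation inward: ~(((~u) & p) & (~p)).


De Morgan: the negation of a conjunction is the disjunction of the negations.
Distribute ~ across &, flipping it to |, and negate each literal.

(u | (~p)) | p


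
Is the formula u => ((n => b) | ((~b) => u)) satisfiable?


Search for a satisfying assignment over {b, n, u}.
Try b=False, n=False, u=False: the formula evaluates to True.
A satisfying assignment exists.

Satisfiable.


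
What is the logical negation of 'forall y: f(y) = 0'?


¬(forall x: φ) = exists x: ¬φ, and ¬(exists x: φ) = forall x: ¬φ.
Apply to the universal statement.

exists y: ~(f(y) = 0)


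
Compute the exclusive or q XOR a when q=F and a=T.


Exclusive or is true when exactly one operand is true.
Substitute: q=F, a=T.
F XOR T evaluates to T.

T


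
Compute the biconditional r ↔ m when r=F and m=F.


Biconditional is true when both operands have the same truth value.
Substitute: r=F, m=F.
F ↔ F evaluates to T.

T


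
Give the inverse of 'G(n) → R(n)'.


The inverse of (P → Q) is (¬P → ¬Q). It is equivalent to the converse, not to the original.
Here P = 'G(n)' and Q = 'R(n)'.

If not (G(n)), then not (R(n)).


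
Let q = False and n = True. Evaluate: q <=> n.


Biconditional is true when both operands have the same truth value.
Substitute: q=False, n=True.
False <=> True evaluates to False.

False


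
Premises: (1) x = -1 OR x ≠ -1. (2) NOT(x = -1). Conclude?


Disjunctive syllogism: from (P ∨ Q) and ¬P, infer Q.
One disjunct, 'x = -1', is ruled out; the other must hold.

x ≠ -1


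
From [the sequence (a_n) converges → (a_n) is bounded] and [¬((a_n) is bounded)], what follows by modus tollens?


Modus tollens: from (P → Q) and ¬Q, infer ¬P.
Q = '(a_n) is bounded' is denied; since P → Q, P must also fail.

Not (the sequence (a_n) converges).


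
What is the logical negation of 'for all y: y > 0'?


¬(for all x: φ) = there exists x: ¬φ, and ¬(there exists x: φ) = for all x: ¬φ.
Apply to the universal statement.

there exists y: NOT(y > 0)


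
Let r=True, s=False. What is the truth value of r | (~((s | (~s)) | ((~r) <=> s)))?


Substitute r=True, s=False:
~s = True
s | (~s) = False | True = True
~r = False
(~r) <=> s = False <=> False = True
(s | (~s)) | ((~r) <=> s) = True | True = True
~((s | (~s)) | ((~r) <=> s)) = False
r | (~((s | (~s)) | ((~r) <=> s))) = True | False = True

True


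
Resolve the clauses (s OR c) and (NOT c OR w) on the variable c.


The clauses contain complementary literals c and NOTc.
Resolution eliminates this pair and disjoins the remaining literals (merging duplicates).

(s OR w)


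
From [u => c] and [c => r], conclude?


Hypothetical syllogism: from (P → Q) and (Q → R), infer (P → R).
Chain the two implications through the shared middle term 'c'.

u => r


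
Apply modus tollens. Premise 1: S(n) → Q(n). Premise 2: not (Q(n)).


Modus tollens: from (P → Q) and ¬Q, infer ¬P.
Q = 'Q(n)' is denied; since P → Q, P must also fail.

Not (S(n)).


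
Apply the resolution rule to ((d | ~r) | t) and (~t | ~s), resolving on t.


The clauses contain complementary literals t and ~t.
Resolution eliminates this pair and disjoins the remaining literals (merging duplicates).

((d | ~r) | ~s)


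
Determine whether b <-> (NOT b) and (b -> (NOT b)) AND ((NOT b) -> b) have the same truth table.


Compare truth tables:
b | φ | ψ
---------
F | F | F
T | F | F
The columns φ and ψ agree on every row.

Yes, they are logically equivalent.


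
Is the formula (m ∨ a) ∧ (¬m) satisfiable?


Search for a satisfying assignment over {a, m}.
Try a=T, m=F: the formula evaluates to T.
A satisfying assignment exists.

Satisfiable.


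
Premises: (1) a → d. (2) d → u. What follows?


Hypothetical syllogism: from (P → Q) and (Q → R), infer (P → R).
Chain the two implications through the shared middle term 'd'.

a → u


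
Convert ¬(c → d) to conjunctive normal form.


Step 1: Rewrite c → d as ¬c ∨ d.
Step 2: Negate: ¬(¬c ∨ d) = c ∧ ¬d (De Morgan + double negation).

c ∧ (¬d)


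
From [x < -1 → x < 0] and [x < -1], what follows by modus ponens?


Modus ponens: from (P → Q) and P, infer Q.
P = 'x < -1' is asserted, and P → Q holds, so Q follows.

x < 0.


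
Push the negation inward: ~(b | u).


De Morgan: the negation of a disjunction is the conjunction of the negations.
Distribute ~ across |, flipping it to &, and negate each literal.

(~b) & (~u)


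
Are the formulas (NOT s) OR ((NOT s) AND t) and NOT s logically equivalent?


Compare truth tables:
s | t | φ | ψ
-------------
F | F | T | T
T | F | F | F
F | T | T | T
T | T | F | F
The columns φ and ψ agree on every row.

Yes, they are logically equivalent.


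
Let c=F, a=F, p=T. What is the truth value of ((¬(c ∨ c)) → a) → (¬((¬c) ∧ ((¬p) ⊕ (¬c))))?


Substitute c=F, a=F, p=T:
c ∨ c = F ∨ F = F
¬(c ∨ c) = T
(¬(c ∨ c)) → a = T → F = F
¬c = T
¬p = F
¬c = T
(¬p) ⊕ (¬c) = F ⊕ T = T
(¬c) ∧ ((¬p) ⊕ (¬c)) = T ∧ T = T
¬((¬c) ∧ ((¬p) ⊕ (¬c))) = F
((¬(c ∨ c)) → a) → (¬((¬c) ∧ ((¬p) ⊕ (¬c)))) = F → F = T

T


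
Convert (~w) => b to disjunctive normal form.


Step 1: Rewrite (¬w) → b as ¬(¬w) ∨ b.
Step 2: Eliminate any double negations (¬¬X = X).

w | b
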